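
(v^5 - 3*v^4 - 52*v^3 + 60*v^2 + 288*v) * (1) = v^5 - 3*v^4 - 52*v^3 + 60*v^2 + 288*v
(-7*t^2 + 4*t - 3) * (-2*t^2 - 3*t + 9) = 14*t^4 + 13*t^3 - 69*t^2 + 45*t - 27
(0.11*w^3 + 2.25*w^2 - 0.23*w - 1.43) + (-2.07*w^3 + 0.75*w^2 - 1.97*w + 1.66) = -1.96*w^3 + 3.0*w^2 - 2.2*w + 0.23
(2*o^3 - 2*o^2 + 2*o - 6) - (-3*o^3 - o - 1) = 5*o^3 - 2*o^2 + 3*o - 5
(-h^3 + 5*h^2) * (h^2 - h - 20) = -h^5 + 6*h^4 + 15*h^3 - 100*h^2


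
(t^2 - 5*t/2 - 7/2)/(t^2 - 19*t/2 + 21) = (t + 1)/(t - 6)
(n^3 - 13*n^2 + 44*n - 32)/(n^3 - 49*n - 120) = (n^2 - 5*n + 4)/(n^2 + 8*n + 15)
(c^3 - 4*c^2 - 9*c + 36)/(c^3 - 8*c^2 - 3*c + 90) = (c^2 - 7*c + 12)/(c^2 - 11*c + 30)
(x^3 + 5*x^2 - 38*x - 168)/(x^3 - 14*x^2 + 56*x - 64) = (x^3 + 5*x^2 - 38*x - 168)/(x^3 - 14*x^2 + 56*x - 64)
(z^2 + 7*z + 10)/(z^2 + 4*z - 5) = (z + 2)/(z - 1)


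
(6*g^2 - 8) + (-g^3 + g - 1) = -g^3 + 6*g^2 + g - 9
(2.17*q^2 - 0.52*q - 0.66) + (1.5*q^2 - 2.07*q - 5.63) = 3.67*q^2 - 2.59*q - 6.29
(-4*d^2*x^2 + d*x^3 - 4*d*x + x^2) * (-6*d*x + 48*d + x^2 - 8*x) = 24*d^3*x^3 - 192*d^3*x^2 - 10*d^2*x^4 + 80*d^2*x^3 + 24*d^2*x^2 - 192*d^2*x + d*x^5 - 8*d*x^4 - 10*d*x^3 + 80*d*x^2 + x^4 - 8*x^3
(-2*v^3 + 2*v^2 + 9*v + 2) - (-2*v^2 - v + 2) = -2*v^3 + 4*v^2 + 10*v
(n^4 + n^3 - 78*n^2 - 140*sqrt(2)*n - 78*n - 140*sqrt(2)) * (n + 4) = n^5 + 5*n^4 - 74*n^3 - 390*n^2 - 140*sqrt(2)*n^2 - 700*sqrt(2)*n - 312*n - 560*sqrt(2)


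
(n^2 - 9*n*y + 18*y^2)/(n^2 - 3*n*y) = (n - 6*y)/n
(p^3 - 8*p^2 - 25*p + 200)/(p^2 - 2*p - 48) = (p^2 - 25)/(p + 6)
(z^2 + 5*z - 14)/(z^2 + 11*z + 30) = (z^2 + 5*z - 14)/(z^2 + 11*z + 30)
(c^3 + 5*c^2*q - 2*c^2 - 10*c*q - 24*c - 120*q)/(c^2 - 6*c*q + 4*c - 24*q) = (-c^2 - 5*c*q + 6*c + 30*q)/(-c + 6*q)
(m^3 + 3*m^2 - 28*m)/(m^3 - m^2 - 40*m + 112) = m/(m - 4)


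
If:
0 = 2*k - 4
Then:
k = 2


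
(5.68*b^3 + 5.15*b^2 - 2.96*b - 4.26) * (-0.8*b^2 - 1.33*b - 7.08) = -4.544*b^5 - 11.6744*b^4 - 44.6959*b^3 - 29.1172*b^2 + 26.6226*b + 30.1608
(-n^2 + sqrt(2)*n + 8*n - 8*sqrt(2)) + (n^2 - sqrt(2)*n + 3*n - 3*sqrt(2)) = 11*n - 11*sqrt(2)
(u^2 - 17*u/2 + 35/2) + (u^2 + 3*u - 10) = 2*u^2 - 11*u/2 + 15/2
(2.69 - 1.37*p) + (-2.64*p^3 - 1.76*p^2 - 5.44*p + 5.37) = -2.64*p^3 - 1.76*p^2 - 6.81*p + 8.06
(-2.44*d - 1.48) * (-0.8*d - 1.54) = 1.952*d^2 + 4.9416*d + 2.2792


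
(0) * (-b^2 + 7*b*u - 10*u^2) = 0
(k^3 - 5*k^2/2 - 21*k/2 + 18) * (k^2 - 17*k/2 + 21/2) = k^5 - 11*k^4 + 85*k^3/4 + 81*k^2 - 1053*k/4 + 189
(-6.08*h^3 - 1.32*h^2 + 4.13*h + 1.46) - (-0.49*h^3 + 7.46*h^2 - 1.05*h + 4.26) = -5.59*h^3 - 8.78*h^2 + 5.18*h - 2.8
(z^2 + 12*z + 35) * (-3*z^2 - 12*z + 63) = -3*z^4 - 48*z^3 - 186*z^2 + 336*z + 2205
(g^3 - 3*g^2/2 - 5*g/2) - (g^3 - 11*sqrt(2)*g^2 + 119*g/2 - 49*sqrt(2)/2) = -3*g^2/2 + 11*sqrt(2)*g^2 - 62*g + 49*sqrt(2)/2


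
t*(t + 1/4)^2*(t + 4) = t^4 + 9*t^3/2 + 33*t^2/16 + t/4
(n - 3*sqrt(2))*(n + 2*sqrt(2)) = n^2 - sqrt(2)*n - 12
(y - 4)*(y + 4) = y^2 - 16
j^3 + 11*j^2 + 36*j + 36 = (j + 2)*(j + 3)*(j + 6)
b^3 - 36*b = b*(b - 6)*(b + 6)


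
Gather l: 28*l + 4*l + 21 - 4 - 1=32*l + 16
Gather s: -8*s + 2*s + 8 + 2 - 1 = 9 - 6*s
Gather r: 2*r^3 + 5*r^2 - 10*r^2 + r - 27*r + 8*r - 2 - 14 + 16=2*r^3 - 5*r^2 - 18*r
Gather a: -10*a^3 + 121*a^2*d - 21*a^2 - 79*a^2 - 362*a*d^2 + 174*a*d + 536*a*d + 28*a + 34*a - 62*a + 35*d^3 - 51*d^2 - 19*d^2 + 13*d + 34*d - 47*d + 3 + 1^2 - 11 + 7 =-10*a^3 + a^2*(121*d - 100) + a*(-362*d^2 + 710*d) + 35*d^3 - 70*d^2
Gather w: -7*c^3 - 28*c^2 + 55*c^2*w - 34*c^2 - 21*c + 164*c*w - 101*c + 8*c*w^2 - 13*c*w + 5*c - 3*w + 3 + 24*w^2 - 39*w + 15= -7*c^3 - 62*c^2 - 117*c + w^2*(8*c + 24) + w*(55*c^2 + 151*c - 42) + 18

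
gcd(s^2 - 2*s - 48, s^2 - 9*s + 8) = s - 8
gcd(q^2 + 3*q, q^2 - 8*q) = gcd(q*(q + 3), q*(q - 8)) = q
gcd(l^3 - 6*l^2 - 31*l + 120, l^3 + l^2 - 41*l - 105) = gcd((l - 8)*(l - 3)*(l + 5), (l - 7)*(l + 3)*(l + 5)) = l + 5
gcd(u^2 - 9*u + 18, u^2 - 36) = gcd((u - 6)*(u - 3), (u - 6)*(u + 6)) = u - 6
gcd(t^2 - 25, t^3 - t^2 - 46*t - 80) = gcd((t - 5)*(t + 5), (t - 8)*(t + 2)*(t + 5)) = t + 5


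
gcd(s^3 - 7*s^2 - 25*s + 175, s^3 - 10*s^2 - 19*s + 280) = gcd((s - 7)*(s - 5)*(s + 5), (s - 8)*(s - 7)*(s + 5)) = s^2 - 2*s - 35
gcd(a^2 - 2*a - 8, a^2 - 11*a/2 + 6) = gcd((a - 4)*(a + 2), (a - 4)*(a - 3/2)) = a - 4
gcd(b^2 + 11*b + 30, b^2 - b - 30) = b + 5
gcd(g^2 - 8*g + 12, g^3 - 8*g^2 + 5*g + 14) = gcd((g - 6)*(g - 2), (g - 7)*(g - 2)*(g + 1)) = g - 2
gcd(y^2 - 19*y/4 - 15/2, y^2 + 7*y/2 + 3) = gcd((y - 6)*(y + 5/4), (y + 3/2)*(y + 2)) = 1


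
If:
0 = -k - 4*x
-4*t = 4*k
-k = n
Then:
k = -4*x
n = 4*x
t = 4*x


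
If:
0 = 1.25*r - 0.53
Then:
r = 0.42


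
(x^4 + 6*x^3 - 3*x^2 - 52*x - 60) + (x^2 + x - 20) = x^4 + 6*x^3 - 2*x^2 - 51*x - 80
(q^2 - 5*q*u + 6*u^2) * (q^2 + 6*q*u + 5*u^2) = q^4 + q^3*u - 19*q^2*u^2 + 11*q*u^3 + 30*u^4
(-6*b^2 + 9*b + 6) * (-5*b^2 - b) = 30*b^4 - 39*b^3 - 39*b^2 - 6*b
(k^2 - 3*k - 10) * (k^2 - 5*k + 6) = k^4 - 8*k^3 + 11*k^2 + 32*k - 60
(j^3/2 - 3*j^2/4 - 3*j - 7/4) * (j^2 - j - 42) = j^5/2 - 5*j^4/4 - 93*j^3/4 + 131*j^2/4 + 511*j/4 + 147/2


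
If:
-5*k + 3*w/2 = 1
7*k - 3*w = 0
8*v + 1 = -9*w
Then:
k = -2/3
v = 13/8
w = -14/9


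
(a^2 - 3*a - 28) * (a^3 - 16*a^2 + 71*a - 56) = a^5 - 19*a^4 + 91*a^3 + 179*a^2 - 1820*a + 1568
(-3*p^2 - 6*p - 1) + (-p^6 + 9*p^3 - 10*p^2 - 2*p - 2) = -p^6 + 9*p^3 - 13*p^2 - 8*p - 3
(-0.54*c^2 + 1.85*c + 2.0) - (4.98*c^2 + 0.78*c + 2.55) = -5.52*c^2 + 1.07*c - 0.55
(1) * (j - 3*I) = j - 3*I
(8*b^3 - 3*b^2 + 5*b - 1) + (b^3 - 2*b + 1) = 9*b^3 - 3*b^2 + 3*b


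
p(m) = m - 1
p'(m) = 1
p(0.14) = -0.86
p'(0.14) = 1.00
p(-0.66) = -1.66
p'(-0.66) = 1.00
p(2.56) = 1.56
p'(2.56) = 1.00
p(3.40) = 2.40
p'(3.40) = 1.00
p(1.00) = 0.00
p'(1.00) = 1.00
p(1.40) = 0.40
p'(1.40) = 1.00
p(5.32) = 4.32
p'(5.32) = 1.00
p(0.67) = -0.33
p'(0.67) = 1.00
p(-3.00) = -4.00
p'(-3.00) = 1.00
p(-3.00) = -4.00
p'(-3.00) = 1.00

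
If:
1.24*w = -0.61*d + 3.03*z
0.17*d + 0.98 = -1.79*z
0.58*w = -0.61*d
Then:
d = 4.08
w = -4.29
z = -0.94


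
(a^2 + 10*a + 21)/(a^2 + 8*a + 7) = (a + 3)/(a + 1)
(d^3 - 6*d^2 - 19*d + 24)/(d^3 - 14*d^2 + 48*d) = (d^2 + 2*d - 3)/(d*(d - 6))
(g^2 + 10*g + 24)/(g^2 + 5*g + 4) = (g + 6)/(g + 1)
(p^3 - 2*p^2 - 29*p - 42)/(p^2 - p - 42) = (p^2 + 5*p + 6)/(p + 6)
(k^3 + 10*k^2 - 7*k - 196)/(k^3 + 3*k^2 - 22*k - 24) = (k^2 + 14*k + 49)/(k^2 + 7*k + 6)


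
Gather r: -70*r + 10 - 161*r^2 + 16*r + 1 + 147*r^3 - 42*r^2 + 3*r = 147*r^3 - 203*r^2 - 51*r + 11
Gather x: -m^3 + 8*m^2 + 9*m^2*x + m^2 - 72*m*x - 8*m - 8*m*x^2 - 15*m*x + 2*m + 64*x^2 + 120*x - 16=-m^3 + 9*m^2 - 6*m + x^2*(64 - 8*m) + x*(9*m^2 - 87*m + 120) - 16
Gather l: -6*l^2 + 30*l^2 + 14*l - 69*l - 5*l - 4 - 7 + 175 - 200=24*l^2 - 60*l - 36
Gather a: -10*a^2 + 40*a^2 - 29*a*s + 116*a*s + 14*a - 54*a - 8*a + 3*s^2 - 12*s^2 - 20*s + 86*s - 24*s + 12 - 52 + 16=30*a^2 + a*(87*s - 48) - 9*s^2 + 42*s - 24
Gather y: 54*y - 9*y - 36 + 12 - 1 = 45*y - 25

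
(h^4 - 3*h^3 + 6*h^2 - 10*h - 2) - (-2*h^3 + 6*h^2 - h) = h^4 - h^3 - 9*h - 2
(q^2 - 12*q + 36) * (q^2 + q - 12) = q^4 - 11*q^3 + 12*q^2 + 180*q - 432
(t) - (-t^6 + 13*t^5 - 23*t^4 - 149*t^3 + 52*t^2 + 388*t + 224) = t^6 - 13*t^5 + 23*t^4 + 149*t^3 - 52*t^2 - 387*t - 224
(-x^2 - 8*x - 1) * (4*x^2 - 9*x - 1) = -4*x^4 - 23*x^3 + 69*x^2 + 17*x + 1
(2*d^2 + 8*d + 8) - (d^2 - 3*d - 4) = d^2 + 11*d + 12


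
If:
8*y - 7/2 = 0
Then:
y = 7/16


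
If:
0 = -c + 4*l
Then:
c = 4*l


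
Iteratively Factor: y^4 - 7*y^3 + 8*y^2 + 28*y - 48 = (y - 4)*(y^3 - 3*y^2 - 4*y + 12) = (y - 4)*(y - 2)*(y^2 - y - 6) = (y - 4)*(y - 3)*(y - 2)*(y + 2)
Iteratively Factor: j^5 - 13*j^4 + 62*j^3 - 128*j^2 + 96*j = (j)*(j^4 - 13*j^3 + 62*j^2 - 128*j + 96) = j*(j - 4)*(j^3 - 9*j^2 + 26*j - 24) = j*(j - 4)*(j - 2)*(j^2 - 7*j + 12) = j*(j - 4)*(j - 3)*(j - 2)*(j - 4)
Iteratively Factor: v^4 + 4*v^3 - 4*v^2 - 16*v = (v - 2)*(v^3 + 6*v^2 + 8*v) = v*(v - 2)*(v^2 + 6*v + 8) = v*(v - 2)*(v + 4)*(v + 2)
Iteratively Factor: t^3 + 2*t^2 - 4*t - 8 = (t - 2)*(t^2 + 4*t + 4) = (t - 2)*(t + 2)*(t + 2)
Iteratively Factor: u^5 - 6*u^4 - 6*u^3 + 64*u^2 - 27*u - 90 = (u + 1)*(u^4 - 7*u^3 + u^2 + 63*u - 90) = (u - 5)*(u + 1)*(u^3 - 2*u^2 - 9*u + 18) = (u - 5)*(u - 3)*(u + 1)*(u^2 + u - 6) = (u - 5)*(u - 3)*(u + 1)*(u + 3)*(u - 2)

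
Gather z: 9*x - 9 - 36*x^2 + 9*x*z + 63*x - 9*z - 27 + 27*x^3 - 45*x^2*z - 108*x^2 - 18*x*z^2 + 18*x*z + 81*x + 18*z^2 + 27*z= 27*x^3 - 144*x^2 + 153*x + z^2*(18 - 18*x) + z*(-45*x^2 + 27*x + 18) - 36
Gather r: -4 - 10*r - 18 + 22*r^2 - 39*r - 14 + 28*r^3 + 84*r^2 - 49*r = 28*r^3 + 106*r^2 - 98*r - 36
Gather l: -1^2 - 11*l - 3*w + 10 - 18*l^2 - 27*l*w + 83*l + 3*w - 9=-18*l^2 + l*(72 - 27*w)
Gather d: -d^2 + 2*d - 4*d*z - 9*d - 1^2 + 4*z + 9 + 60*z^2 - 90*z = -d^2 + d*(-4*z - 7) + 60*z^2 - 86*z + 8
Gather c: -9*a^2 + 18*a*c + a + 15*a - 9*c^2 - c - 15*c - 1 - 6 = -9*a^2 + 16*a - 9*c^2 + c*(18*a - 16) - 7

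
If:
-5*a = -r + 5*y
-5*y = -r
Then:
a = 0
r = 5*y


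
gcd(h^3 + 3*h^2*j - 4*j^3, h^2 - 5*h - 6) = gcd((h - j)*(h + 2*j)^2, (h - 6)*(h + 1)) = 1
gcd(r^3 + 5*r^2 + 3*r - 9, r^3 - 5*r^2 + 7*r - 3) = r - 1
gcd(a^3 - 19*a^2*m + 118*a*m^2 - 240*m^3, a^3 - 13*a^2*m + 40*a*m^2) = a^2 - 13*a*m + 40*m^2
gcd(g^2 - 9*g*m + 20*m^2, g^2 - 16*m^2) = g - 4*m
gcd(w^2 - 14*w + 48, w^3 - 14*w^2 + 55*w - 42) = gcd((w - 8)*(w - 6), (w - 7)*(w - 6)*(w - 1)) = w - 6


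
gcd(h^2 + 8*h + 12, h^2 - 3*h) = 1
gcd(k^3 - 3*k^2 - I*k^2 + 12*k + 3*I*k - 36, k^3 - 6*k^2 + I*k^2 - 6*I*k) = 1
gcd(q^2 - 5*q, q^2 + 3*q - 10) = 1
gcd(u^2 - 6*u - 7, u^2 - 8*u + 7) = u - 7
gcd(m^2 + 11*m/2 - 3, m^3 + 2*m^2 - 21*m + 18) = m + 6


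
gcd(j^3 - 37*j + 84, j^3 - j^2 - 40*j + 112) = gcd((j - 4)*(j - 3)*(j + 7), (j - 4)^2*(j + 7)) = j^2 + 3*j - 28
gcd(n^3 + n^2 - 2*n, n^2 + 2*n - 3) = n - 1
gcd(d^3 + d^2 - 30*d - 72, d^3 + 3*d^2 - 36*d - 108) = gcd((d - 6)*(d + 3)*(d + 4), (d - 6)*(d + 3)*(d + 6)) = d^2 - 3*d - 18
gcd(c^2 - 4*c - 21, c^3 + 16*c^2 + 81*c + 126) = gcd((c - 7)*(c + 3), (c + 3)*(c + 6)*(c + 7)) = c + 3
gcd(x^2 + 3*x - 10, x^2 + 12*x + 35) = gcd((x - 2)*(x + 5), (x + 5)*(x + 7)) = x + 5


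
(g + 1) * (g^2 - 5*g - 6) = g^3 - 4*g^2 - 11*g - 6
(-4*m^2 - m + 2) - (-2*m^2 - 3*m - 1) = -2*m^2 + 2*m + 3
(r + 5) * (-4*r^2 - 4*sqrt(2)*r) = -4*r^3 - 20*r^2 - 4*sqrt(2)*r^2 - 20*sqrt(2)*r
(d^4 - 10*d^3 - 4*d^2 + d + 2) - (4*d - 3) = d^4 - 10*d^3 - 4*d^2 - 3*d + 5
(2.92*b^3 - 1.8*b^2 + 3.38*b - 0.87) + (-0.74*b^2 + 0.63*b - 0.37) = 2.92*b^3 - 2.54*b^2 + 4.01*b - 1.24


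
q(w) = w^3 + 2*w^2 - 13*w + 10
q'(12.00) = 467.00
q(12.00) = 1870.00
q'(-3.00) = 2.00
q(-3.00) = 40.00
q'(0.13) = -12.43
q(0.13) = 8.35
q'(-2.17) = -7.55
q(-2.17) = 37.41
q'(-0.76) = -14.31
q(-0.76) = 20.60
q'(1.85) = 4.67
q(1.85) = -0.87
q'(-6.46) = 86.35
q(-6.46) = -92.14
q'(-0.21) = -13.71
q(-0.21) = 12.81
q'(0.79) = -7.97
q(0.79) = 1.47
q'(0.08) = -12.66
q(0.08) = 8.97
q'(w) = 3*w^2 + 4*w - 13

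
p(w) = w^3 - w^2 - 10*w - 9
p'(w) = 3*w^2 - 2*w - 10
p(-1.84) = -0.22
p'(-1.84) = 3.84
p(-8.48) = -605.91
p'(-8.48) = 222.69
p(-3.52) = -29.80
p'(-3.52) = 34.21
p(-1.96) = -0.77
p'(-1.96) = 5.44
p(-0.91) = -1.48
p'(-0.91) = -5.70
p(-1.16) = -0.31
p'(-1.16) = -3.64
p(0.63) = -15.45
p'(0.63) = -10.07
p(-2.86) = -11.97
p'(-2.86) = 20.26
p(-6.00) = -201.00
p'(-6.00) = 110.00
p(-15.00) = -3459.00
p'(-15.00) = 695.00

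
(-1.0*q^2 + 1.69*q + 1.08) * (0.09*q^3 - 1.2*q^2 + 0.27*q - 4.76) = -0.09*q^5 + 1.3521*q^4 - 2.2008*q^3 + 3.9203*q^2 - 7.7528*q - 5.1408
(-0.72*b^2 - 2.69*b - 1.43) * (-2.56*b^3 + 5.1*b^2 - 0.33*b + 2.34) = 1.8432*b^5 + 3.2144*b^4 - 9.8206*b^3 - 8.0901*b^2 - 5.8227*b - 3.3462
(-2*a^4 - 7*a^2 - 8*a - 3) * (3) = -6*a^4 - 21*a^2 - 24*a - 9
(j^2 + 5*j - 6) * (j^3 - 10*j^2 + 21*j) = j^5 - 5*j^4 - 35*j^3 + 165*j^2 - 126*j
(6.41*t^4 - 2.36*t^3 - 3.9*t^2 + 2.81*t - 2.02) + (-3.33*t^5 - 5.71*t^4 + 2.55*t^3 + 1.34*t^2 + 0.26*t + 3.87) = -3.33*t^5 + 0.7*t^4 + 0.19*t^3 - 2.56*t^2 + 3.07*t + 1.85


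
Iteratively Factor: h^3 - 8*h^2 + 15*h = (h - 5)*(h^2 - 3*h) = h*(h - 5)*(h - 3)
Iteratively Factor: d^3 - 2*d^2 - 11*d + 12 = (d - 4)*(d^2 + 2*d - 3) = (d - 4)*(d + 3)*(d - 1)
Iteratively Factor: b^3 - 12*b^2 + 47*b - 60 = (b - 4)*(b^2 - 8*b + 15) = (b - 4)*(b - 3)*(b - 5)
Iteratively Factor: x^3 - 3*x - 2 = (x + 1)*(x^2 - x - 2) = (x - 2)*(x + 1)*(x + 1)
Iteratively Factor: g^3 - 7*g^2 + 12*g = (g - 4)*(g^2 - 3*g) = g*(g - 4)*(g - 3)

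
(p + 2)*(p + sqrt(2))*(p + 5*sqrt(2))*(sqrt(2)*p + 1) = sqrt(2)*p^4 + 2*sqrt(2)*p^3 + 13*p^3 + 16*sqrt(2)*p^2 + 26*p^2 + 10*p + 32*sqrt(2)*p + 20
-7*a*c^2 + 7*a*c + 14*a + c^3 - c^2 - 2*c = (-7*a + c)*(c - 2)*(c + 1)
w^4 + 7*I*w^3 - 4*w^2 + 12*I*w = w*(w - I)*(w + 2*I)*(w + 6*I)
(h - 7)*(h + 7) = h^2 - 49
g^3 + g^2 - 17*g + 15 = (g - 3)*(g - 1)*(g + 5)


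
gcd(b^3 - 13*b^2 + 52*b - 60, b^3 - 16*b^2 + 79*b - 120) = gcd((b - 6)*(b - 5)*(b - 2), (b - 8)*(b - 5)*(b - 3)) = b - 5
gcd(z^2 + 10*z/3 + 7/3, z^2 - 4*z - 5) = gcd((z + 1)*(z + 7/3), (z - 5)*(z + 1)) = z + 1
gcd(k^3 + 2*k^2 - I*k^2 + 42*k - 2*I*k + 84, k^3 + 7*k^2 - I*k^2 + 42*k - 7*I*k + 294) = k^2 - I*k + 42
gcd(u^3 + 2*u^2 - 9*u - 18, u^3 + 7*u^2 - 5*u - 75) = u - 3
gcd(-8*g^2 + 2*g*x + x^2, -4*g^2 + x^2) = -2*g + x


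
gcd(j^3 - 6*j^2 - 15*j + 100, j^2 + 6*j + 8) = j + 4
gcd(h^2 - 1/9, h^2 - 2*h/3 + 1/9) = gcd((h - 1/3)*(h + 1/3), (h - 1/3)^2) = h - 1/3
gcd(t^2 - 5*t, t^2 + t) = t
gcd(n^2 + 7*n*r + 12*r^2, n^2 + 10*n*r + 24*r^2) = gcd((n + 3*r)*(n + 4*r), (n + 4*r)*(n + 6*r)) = n + 4*r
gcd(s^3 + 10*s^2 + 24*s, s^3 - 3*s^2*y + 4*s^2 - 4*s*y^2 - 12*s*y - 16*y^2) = s + 4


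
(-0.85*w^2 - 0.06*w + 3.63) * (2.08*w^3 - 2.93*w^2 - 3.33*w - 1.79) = -1.768*w^5 + 2.3657*w^4 + 10.5567*w^3 - 8.9146*w^2 - 11.9805*w - 6.4977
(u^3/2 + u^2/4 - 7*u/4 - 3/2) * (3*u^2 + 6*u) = 3*u^5/2 + 15*u^4/4 - 15*u^3/4 - 15*u^2 - 9*u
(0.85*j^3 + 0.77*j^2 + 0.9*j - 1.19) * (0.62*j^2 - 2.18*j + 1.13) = 0.527*j^5 - 1.3756*j^4 - 0.1601*j^3 - 1.8297*j^2 + 3.6112*j - 1.3447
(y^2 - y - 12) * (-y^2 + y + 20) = -y^4 + 2*y^3 + 31*y^2 - 32*y - 240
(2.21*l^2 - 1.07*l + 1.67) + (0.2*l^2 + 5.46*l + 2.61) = 2.41*l^2 + 4.39*l + 4.28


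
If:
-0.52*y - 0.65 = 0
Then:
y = -1.25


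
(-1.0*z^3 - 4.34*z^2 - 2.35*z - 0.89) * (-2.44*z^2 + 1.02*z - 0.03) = 2.44*z^5 + 9.5696*z^4 + 1.3372*z^3 - 0.0952000000000002*z^2 - 0.8373*z + 0.0267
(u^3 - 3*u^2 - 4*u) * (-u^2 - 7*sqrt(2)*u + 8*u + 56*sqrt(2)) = -u^5 - 7*sqrt(2)*u^4 + 11*u^4 - 20*u^3 + 77*sqrt(2)*u^3 - 140*sqrt(2)*u^2 - 32*u^2 - 224*sqrt(2)*u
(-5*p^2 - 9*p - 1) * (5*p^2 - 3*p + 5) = -25*p^4 - 30*p^3 - 3*p^2 - 42*p - 5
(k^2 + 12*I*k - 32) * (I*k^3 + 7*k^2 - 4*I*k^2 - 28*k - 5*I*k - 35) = I*k^5 - 5*k^4 - 4*I*k^4 + 20*k^3 + 47*I*k^3 - 199*k^2 - 208*I*k^2 + 896*k - 260*I*k + 1120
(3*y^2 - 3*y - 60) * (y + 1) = 3*y^3 - 63*y - 60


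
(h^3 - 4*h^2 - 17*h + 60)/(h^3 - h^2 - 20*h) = (h - 3)/h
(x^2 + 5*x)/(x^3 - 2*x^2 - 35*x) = 1/(x - 7)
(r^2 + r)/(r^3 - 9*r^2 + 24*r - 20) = r*(r + 1)/(r^3 - 9*r^2 + 24*r - 20)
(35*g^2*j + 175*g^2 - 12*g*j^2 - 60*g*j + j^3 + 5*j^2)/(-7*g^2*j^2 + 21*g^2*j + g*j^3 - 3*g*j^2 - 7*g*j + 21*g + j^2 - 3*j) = (-5*g*j - 25*g + j^2 + 5*j)/(g*j^2 - 3*g*j + j - 3)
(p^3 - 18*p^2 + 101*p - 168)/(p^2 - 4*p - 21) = (p^2 - 11*p + 24)/(p + 3)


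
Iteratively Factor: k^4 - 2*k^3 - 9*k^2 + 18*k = (k - 3)*(k^3 + k^2 - 6*k) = (k - 3)*(k + 3)*(k^2 - 2*k) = k*(k - 3)*(k + 3)*(k - 2)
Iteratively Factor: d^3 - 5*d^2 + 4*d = (d - 1)*(d^2 - 4*d) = d*(d - 1)*(d - 4)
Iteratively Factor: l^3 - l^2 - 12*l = (l - 4)*(l^2 + 3*l) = (l - 4)*(l + 3)*(l)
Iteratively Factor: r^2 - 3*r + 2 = (r - 2)*(r - 1)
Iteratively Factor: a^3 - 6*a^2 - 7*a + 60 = (a + 3)*(a^2 - 9*a + 20) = (a - 4)*(a + 3)*(a - 5)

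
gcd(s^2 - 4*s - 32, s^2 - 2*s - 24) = s + 4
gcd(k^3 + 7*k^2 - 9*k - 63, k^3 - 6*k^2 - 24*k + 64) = 1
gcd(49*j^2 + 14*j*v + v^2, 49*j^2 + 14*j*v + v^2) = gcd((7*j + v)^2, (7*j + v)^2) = 49*j^2 + 14*j*v + v^2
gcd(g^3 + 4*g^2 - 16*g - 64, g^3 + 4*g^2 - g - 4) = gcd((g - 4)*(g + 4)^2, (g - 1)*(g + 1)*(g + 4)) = g + 4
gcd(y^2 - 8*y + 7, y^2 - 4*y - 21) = y - 7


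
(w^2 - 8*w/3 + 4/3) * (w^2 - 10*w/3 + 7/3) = w^4 - 6*w^3 + 113*w^2/9 - 32*w/3 + 28/9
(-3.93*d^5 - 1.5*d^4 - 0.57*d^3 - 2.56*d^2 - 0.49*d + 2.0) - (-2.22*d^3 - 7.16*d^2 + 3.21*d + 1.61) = -3.93*d^5 - 1.5*d^4 + 1.65*d^3 + 4.6*d^2 - 3.7*d + 0.39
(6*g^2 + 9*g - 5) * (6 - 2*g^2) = -12*g^4 - 18*g^3 + 46*g^2 + 54*g - 30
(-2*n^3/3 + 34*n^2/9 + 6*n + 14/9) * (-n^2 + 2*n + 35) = 2*n^5/3 - 46*n^4/9 - 196*n^3/9 + 428*n^2/3 + 1918*n/9 + 490/9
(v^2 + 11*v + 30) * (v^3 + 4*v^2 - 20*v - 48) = v^5 + 15*v^4 + 54*v^3 - 148*v^2 - 1128*v - 1440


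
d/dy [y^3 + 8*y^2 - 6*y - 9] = 3*y^2 + 16*y - 6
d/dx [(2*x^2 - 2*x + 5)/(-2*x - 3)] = 4*(-x^2 - 3*x + 4)/(4*x^2 + 12*x + 9)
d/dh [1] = 0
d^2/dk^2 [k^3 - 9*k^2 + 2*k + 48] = 6*k - 18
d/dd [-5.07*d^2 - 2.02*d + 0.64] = -10.14*d - 2.02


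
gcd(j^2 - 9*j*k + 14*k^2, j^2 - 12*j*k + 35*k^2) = j - 7*k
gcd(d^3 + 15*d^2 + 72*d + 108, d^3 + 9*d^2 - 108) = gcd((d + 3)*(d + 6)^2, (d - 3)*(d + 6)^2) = d^2 + 12*d + 36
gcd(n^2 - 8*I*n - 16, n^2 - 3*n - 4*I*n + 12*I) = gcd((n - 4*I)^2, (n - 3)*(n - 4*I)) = n - 4*I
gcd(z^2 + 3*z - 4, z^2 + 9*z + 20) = z + 4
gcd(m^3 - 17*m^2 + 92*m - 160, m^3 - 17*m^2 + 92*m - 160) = m^3 - 17*m^2 + 92*m - 160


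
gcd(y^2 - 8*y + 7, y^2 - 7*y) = y - 7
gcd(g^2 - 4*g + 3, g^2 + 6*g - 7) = g - 1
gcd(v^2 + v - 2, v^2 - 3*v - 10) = v + 2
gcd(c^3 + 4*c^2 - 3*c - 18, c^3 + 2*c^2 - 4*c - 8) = c - 2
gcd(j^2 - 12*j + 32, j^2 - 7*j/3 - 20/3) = j - 4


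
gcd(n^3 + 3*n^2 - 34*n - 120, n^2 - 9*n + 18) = n - 6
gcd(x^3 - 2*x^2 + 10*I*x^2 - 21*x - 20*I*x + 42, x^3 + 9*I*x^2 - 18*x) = x + 3*I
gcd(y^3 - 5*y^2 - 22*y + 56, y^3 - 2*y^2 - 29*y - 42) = y - 7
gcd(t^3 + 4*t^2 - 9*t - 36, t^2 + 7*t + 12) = t^2 + 7*t + 12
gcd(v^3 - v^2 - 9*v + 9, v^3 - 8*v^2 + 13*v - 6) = v - 1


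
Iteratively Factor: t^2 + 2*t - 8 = (t + 4)*(t - 2)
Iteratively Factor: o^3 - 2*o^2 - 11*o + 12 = (o - 1)*(o^2 - o - 12) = (o - 1)*(o + 3)*(o - 4)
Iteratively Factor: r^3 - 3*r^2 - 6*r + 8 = (r - 1)*(r^2 - 2*r - 8) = (r - 1)*(r + 2)*(r - 4)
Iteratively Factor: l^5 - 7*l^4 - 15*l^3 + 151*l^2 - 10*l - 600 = (l + 4)*(l^4 - 11*l^3 + 29*l^2 + 35*l - 150) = (l + 2)*(l + 4)*(l^3 - 13*l^2 + 55*l - 75) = (l - 5)*(l + 2)*(l + 4)*(l^2 - 8*l + 15) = (l - 5)^2*(l + 2)*(l + 4)*(l - 3)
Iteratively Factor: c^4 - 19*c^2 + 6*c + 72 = (c + 2)*(c^3 - 2*c^2 - 15*c + 36) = (c - 3)*(c + 2)*(c^2 + c - 12) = (c - 3)*(c + 2)*(c + 4)*(c - 3)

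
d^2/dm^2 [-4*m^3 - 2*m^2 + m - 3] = -24*m - 4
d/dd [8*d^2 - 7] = 16*d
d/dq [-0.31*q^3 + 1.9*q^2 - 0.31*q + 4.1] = -0.93*q^2 + 3.8*q - 0.31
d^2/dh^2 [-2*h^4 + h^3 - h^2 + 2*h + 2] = -24*h^2 + 6*h - 2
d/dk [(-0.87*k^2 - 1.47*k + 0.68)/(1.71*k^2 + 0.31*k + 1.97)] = (2.244*k^2 - 5.7534*k - 3.1067)/(2.9241*k^4 + 1.0602*k^3 + 6.8335*k^2 + 1.2214*k + 3.8809)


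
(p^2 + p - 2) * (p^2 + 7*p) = p^4 + 8*p^3 + 5*p^2 - 14*p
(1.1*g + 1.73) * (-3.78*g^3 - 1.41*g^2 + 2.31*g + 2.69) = -4.158*g^4 - 8.0904*g^3 + 0.101700000000001*g^2 + 6.9553*g + 4.6537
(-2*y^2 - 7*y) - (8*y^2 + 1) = -10*y^2 - 7*y - 1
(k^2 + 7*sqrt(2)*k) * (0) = 0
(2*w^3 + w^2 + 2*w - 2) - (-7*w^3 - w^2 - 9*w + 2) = 9*w^3 + 2*w^2 + 11*w - 4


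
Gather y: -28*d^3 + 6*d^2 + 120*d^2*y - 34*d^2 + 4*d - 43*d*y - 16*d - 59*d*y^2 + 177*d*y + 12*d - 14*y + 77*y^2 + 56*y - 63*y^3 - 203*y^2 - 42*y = -28*d^3 - 28*d^2 - 63*y^3 + y^2*(-59*d - 126) + y*(120*d^2 + 134*d)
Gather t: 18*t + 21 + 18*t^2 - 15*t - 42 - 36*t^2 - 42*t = -18*t^2 - 39*t - 21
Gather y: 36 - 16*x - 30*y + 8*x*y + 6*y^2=-16*x + 6*y^2 + y*(8*x - 30) + 36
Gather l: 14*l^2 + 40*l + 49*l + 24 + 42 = 14*l^2 + 89*l + 66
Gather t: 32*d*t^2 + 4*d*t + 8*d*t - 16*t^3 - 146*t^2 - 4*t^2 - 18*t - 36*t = -16*t^3 + t^2*(32*d - 150) + t*(12*d - 54)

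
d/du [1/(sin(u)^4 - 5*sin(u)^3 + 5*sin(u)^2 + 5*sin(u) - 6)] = (-4*sin(u)^3 + 15*sin(u)^2 - 10*sin(u) - 5)/((sin(u) - 3)^2*(sin(u) - 2)^2*cos(u)^3)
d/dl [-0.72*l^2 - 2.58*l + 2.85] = -1.44*l - 2.58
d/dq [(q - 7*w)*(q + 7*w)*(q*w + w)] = w*(3*q^2 + 2*q - 49*w^2)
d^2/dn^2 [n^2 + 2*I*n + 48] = 2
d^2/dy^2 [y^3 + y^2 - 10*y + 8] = 6*y + 2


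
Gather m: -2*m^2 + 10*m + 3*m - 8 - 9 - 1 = -2*m^2 + 13*m - 18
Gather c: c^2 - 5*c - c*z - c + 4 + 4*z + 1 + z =c^2 + c*(-z - 6) + 5*z + 5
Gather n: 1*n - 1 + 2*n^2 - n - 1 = 2*n^2 - 2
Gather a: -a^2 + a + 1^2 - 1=-a^2 + a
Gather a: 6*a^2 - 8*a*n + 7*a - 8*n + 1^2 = 6*a^2 + a*(7 - 8*n) - 8*n + 1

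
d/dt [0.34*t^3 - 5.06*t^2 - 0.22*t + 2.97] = 1.02*t^2 - 10.12*t - 0.22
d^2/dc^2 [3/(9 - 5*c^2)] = 90*(-5*c^2 - 3)/(5*c^2 - 9)^3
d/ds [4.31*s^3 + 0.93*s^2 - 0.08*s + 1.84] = 12.93*s^2 + 1.86*s - 0.08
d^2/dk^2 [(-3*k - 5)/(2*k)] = -5/k^3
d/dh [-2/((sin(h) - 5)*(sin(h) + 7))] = 4*(sin(h) + 1)*cos(h)/((sin(h) - 5)^2*(sin(h) + 7)^2)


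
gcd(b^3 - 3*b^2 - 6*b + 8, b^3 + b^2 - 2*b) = b^2 + b - 2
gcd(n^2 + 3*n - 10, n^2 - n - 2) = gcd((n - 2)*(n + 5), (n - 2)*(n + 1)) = n - 2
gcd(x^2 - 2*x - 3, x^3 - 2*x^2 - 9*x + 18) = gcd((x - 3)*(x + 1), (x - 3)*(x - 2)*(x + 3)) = x - 3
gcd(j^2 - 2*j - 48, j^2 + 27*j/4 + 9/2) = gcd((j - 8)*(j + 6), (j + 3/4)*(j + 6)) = j + 6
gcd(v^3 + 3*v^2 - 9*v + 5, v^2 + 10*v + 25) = v + 5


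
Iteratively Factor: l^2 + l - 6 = (l + 3)*(l - 2)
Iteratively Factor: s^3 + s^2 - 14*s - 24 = (s + 2)*(s^2 - s - 12) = (s - 4)*(s + 2)*(s + 3)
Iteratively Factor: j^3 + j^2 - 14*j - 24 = (j - 4)*(j^2 + 5*j + 6) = (j - 4)*(j + 3)*(j + 2)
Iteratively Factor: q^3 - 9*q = (q + 3)*(q^2 - 3*q) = q*(q + 3)*(q - 3)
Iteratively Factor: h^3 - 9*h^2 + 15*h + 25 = (h - 5)*(h^2 - 4*h - 5) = (h - 5)^2*(h + 1)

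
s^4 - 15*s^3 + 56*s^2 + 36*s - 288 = (s - 8)*(s - 6)*(s - 3)*(s + 2)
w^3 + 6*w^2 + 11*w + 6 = (w + 1)*(w + 2)*(w + 3)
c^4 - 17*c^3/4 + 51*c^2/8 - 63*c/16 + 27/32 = (c - 3/2)^2*(c - 3/4)*(c - 1/2)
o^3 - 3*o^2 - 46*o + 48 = (o - 8)*(o - 1)*(o + 6)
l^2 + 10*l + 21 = (l + 3)*(l + 7)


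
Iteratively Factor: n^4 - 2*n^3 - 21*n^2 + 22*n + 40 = (n + 1)*(n^3 - 3*n^2 - 18*n + 40) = (n + 1)*(n + 4)*(n^2 - 7*n + 10) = (n - 5)*(n + 1)*(n + 4)*(n - 2)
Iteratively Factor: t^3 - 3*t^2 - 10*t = (t + 2)*(t^2 - 5*t) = (t - 5)*(t + 2)*(t)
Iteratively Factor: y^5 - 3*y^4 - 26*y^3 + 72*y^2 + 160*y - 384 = (y - 4)*(y^4 + y^3 - 22*y^2 - 16*y + 96) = (y - 4)*(y + 3)*(y^3 - 2*y^2 - 16*y + 32) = (y - 4)*(y - 2)*(y + 3)*(y^2 - 16) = (y - 4)*(y - 2)*(y + 3)*(y + 4)*(y - 4)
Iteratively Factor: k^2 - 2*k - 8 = (k - 4)*(k + 2)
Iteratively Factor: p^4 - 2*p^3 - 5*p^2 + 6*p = (p + 2)*(p^3 - 4*p^2 + 3*p) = (p - 3)*(p + 2)*(p^2 - p) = (p - 3)*(p - 1)*(p + 2)*(p)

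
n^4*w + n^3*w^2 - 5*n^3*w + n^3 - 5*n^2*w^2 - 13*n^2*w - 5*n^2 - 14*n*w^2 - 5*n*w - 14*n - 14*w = (n - 7)*(n + 2)*(n + w)*(n*w + 1)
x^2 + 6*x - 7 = (x - 1)*(x + 7)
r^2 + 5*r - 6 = (r - 1)*(r + 6)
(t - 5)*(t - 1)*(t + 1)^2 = t^4 - 4*t^3 - 6*t^2 + 4*t + 5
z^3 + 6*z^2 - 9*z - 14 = (z - 2)*(z + 1)*(z + 7)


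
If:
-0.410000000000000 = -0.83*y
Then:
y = 0.49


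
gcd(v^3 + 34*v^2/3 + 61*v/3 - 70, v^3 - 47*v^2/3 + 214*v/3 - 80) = v - 5/3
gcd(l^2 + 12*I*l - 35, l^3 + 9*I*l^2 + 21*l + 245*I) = l + 7*I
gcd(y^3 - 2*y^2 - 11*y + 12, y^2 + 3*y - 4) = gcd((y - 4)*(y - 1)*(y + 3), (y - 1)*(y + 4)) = y - 1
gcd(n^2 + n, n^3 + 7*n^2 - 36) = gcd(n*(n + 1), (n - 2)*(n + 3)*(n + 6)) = 1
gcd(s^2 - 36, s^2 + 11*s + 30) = s + 6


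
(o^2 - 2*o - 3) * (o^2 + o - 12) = o^4 - o^3 - 17*o^2 + 21*o + 36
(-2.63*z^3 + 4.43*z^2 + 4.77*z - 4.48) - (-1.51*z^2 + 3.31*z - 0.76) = -2.63*z^3 + 5.94*z^2 + 1.46*z - 3.72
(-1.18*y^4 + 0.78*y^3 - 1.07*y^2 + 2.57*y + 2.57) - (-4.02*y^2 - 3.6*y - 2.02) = -1.18*y^4 + 0.78*y^3 + 2.95*y^2 + 6.17*y + 4.59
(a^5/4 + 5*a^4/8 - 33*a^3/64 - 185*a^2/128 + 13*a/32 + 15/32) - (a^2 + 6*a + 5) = a^5/4 + 5*a^4/8 - 33*a^3/64 - 313*a^2/128 - 179*a/32 - 145/32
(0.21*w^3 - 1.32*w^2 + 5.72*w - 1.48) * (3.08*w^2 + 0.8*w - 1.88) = 0.6468*w^5 - 3.8976*w^4 + 16.1668*w^3 + 2.4992*w^2 - 11.9376*w + 2.7824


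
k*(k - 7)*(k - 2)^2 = k^4 - 11*k^3 + 32*k^2 - 28*k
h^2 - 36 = (h - 6)*(h + 6)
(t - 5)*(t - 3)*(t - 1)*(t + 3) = t^4 - 6*t^3 - 4*t^2 + 54*t - 45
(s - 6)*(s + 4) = s^2 - 2*s - 24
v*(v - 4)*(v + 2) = v^3 - 2*v^2 - 8*v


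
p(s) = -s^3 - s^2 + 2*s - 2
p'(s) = -3*s^2 - 2*s + 2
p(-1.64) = -3.56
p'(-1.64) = -2.79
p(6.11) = -255.21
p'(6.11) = -122.22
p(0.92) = -1.79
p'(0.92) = -2.38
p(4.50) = -104.38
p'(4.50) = -67.75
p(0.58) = -1.37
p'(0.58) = -0.17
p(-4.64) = 67.09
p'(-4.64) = -53.31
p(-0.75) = -3.64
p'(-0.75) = 1.81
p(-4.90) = 81.84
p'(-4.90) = -60.23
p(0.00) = -2.00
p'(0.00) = 2.00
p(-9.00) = 628.00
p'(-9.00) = -223.00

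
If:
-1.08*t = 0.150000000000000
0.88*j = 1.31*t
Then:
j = -0.21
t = -0.14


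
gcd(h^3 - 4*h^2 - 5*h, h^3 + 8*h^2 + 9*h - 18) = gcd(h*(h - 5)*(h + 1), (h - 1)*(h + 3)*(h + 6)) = 1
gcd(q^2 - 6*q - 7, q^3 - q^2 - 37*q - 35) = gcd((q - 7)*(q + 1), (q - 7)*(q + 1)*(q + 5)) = q^2 - 6*q - 7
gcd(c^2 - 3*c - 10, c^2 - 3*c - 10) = c^2 - 3*c - 10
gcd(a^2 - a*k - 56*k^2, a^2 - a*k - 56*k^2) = a^2 - a*k - 56*k^2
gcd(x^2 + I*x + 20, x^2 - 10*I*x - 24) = x - 4*I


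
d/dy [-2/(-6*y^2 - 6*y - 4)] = 3*(-2*y - 1)/(3*y^2 + 3*y + 2)^2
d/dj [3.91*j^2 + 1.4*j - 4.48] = 7.82*j + 1.4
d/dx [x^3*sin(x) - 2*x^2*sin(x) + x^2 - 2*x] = x^3*cos(x) + 3*x^2*sin(x) - 2*x^2*cos(x) - 4*x*sin(x) + 2*x - 2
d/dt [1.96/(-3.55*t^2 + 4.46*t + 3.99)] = (13.916*t - 8.7416)/(-3.55*t^2 + 4.46*t + 3.99)^2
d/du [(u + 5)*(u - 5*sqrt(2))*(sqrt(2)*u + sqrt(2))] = 3*sqrt(2)*u^2 - 20*u + 12*sqrt(2)*u - 60 + 5*sqrt(2)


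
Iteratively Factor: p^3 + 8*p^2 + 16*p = (p + 4)*(p^2 + 4*p) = p*(p + 4)*(p + 4)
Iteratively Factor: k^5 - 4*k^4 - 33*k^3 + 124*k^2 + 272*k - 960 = (k - 5)*(k^4 + k^3 - 28*k^2 - 16*k + 192) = (k - 5)*(k - 3)*(k^3 + 4*k^2 - 16*k - 64) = (k - 5)*(k - 4)*(k - 3)*(k^2 + 8*k + 16) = (k - 5)*(k - 4)*(k - 3)*(k + 4)*(k + 4)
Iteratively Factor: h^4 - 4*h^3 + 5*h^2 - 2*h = (h - 1)*(h^3 - 3*h^2 + 2*h) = (h - 1)^2*(h^2 - 2*h) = (h - 2)*(h - 1)^2*(h)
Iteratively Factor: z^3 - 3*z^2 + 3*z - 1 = (z - 1)*(z^2 - 2*z + 1) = (z - 1)^2*(z - 1)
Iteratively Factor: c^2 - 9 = (c + 3)*(c - 3)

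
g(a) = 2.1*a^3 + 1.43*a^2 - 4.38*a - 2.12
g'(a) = 6.3*a^2 + 2.86*a - 4.38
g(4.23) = 163.88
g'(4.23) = 120.44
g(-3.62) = -67.14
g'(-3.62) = 67.82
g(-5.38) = -264.18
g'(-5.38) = 162.58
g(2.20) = 17.53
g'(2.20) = 32.40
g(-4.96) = -201.47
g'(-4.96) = 136.42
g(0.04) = -2.29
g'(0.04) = -4.26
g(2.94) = 50.73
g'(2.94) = 58.48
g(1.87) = 8.42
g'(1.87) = 23.00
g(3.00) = 54.31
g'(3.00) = 60.90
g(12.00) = 3780.04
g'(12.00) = 937.14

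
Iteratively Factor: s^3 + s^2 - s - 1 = (s + 1)*(s^2 - 1) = (s - 1)*(s + 1)*(s + 1)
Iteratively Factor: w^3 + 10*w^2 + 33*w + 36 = (w + 4)*(w^2 + 6*w + 9) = (w + 3)*(w + 4)*(w + 3)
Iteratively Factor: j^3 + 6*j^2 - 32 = (j + 4)*(j^2 + 2*j - 8) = (j - 2)*(j + 4)*(j + 4)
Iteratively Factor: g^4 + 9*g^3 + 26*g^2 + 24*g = (g + 2)*(g^3 + 7*g^2 + 12*g) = (g + 2)*(g + 3)*(g^2 + 4*g) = g*(g + 2)*(g + 3)*(g + 4)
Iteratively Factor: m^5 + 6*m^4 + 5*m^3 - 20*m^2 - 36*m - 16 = (m - 2)*(m^4 + 8*m^3 + 21*m^2 + 22*m + 8) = (m - 2)*(m + 1)*(m^3 + 7*m^2 + 14*m + 8) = (m - 2)*(m + 1)*(m + 2)*(m^2 + 5*m + 4) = (m - 2)*(m + 1)*(m + 2)*(m + 4)*(m + 1)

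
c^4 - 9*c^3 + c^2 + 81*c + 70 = (c - 7)*(c - 5)*(c + 1)*(c + 2)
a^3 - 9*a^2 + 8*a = a*(a - 8)*(a - 1)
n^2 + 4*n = n*(n + 4)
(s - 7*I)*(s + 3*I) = s^2 - 4*I*s + 21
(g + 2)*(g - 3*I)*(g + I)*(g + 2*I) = g^4 + 2*g^3 + 7*g^2 + 14*g + 6*I*g + 12*I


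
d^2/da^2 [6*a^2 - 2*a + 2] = 12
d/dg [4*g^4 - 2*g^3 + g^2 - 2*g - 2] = 16*g^3 - 6*g^2 + 2*g - 2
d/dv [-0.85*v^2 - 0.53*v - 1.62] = -1.7*v - 0.53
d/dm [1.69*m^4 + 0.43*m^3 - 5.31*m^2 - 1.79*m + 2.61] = 6.76*m^3 + 1.29*m^2 - 10.62*m - 1.79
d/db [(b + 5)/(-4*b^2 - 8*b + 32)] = (-b^2 - 2*b + 2*(b + 1)*(b + 5) + 8)/(4*(b^2 + 2*b - 8)^2)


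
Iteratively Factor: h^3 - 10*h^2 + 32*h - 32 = (h - 4)*(h^2 - 6*h + 8) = (h - 4)^2*(h - 2)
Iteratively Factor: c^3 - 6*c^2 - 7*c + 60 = (c - 5)*(c^2 - c - 12) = (c - 5)*(c - 4)*(c + 3)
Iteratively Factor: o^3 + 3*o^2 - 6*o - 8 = (o - 2)*(o^2 + 5*o + 4) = (o - 2)*(o + 1)*(o + 4)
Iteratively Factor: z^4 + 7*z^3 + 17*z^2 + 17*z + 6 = (z + 3)*(z^3 + 4*z^2 + 5*z + 2) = (z + 1)*(z + 3)*(z^2 + 3*z + 2) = (z + 1)*(z + 2)*(z + 3)*(z + 1)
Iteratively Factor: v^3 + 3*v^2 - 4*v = (v + 4)*(v^2 - v) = (v - 1)*(v + 4)*(v)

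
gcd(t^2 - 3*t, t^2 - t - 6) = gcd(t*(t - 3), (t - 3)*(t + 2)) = t - 3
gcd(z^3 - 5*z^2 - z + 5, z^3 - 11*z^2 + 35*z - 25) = z^2 - 6*z + 5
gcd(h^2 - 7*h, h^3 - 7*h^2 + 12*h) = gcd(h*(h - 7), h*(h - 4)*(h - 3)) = h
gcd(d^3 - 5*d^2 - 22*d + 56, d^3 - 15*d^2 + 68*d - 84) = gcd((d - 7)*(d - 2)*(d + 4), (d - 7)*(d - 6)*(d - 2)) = d^2 - 9*d + 14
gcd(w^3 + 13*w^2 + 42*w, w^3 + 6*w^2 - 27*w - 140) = w + 7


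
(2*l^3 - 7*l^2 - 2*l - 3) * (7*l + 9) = 14*l^4 - 31*l^3 - 77*l^2 - 39*l - 27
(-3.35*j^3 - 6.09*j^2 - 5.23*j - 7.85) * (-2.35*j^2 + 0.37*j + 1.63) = 7.8725*j^5 + 13.072*j^4 + 4.5767*j^3 + 6.5857*j^2 - 11.4294*j - 12.7955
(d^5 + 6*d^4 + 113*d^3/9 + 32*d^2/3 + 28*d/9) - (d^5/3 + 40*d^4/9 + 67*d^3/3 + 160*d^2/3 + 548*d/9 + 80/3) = 2*d^5/3 + 14*d^4/9 - 88*d^3/9 - 128*d^2/3 - 520*d/9 - 80/3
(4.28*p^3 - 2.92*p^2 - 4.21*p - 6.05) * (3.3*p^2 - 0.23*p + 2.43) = 14.124*p^5 - 10.6204*p^4 - 2.821*p^3 - 26.0923*p^2 - 8.8388*p - 14.7015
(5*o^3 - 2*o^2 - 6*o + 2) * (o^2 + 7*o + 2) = 5*o^5 + 33*o^4 - 10*o^3 - 44*o^2 + 2*o + 4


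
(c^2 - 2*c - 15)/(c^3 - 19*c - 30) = 1/(c + 2)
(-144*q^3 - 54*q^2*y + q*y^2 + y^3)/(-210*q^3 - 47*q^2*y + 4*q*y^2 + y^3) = (-24*q^2 - 5*q*y + y^2)/(-35*q^2 - 2*q*y + y^2)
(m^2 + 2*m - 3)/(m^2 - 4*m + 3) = (m + 3)/(m - 3)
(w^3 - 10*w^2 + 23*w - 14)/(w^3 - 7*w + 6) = (w - 7)/(w + 3)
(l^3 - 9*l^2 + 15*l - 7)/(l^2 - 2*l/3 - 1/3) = 3*(l^2 - 8*l + 7)/(3*l + 1)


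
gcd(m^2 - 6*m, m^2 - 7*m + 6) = m - 6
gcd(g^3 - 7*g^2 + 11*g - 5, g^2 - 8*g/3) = 1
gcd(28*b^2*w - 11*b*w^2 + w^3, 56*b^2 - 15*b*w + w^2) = -7*b + w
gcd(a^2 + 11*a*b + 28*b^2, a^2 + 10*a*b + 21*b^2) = a + 7*b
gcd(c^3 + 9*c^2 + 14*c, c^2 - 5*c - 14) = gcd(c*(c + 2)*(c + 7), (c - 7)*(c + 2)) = c + 2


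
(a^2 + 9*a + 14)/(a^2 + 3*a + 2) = (a + 7)/(a + 1)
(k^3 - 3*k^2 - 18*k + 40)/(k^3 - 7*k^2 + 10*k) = (k + 4)/k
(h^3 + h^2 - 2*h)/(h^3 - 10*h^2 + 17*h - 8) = h*(h + 2)/(h^2 - 9*h + 8)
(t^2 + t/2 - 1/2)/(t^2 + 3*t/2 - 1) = (t + 1)/(t + 2)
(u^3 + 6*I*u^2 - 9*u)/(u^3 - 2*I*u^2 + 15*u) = (u + 3*I)/(u - 5*I)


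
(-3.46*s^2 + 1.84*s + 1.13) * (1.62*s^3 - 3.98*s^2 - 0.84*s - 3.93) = -5.6052*s^5 + 16.7516*s^4 - 2.5862*s^3 + 7.5548*s^2 - 8.1804*s - 4.4409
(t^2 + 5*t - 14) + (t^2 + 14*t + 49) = 2*t^2 + 19*t + 35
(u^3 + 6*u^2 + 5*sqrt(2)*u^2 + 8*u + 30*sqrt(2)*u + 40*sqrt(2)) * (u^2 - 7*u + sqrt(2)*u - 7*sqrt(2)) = u^5 - u^4 + 6*sqrt(2)*u^4 - 24*u^3 - 6*sqrt(2)*u^3 - 204*sqrt(2)*u^2 - 66*u^2 - 336*sqrt(2)*u - 340*u - 560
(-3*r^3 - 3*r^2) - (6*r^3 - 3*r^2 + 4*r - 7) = -9*r^3 - 4*r + 7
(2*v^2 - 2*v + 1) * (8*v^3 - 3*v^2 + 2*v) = 16*v^5 - 22*v^4 + 18*v^3 - 7*v^2 + 2*v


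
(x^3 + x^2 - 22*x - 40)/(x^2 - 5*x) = x + 6 + 8/x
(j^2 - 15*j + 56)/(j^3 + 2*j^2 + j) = (j^2 - 15*j + 56)/(j*(j^2 + 2*j + 1))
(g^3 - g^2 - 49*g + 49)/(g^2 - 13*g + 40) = (g^3 - g^2 - 49*g + 49)/(g^2 - 13*g + 40)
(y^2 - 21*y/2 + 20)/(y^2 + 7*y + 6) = (y^2 - 21*y/2 + 20)/(y^2 + 7*y + 6)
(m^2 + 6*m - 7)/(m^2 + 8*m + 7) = (m - 1)/(m + 1)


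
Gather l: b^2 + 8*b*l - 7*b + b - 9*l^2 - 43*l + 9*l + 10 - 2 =b^2 - 6*b - 9*l^2 + l*(8*b - 34) + 8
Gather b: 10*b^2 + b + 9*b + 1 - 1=10*b^2 + 10*b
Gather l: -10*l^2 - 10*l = -10*l^2 - 10*l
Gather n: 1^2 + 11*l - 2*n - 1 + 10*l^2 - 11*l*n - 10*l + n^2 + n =10*l^2 + l + n^2 + n*(-11*l - 1)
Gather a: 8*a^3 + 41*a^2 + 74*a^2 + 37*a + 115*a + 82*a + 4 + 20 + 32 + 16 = 8*a^3 + 115*a^2 + 234*a + 72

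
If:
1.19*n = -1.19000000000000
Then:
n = -1.00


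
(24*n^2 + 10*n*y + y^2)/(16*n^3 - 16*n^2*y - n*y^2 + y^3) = (6*n + y)/(4*n^2 - 5*n*y + y^2)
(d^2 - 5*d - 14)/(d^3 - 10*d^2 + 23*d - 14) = (d + 2)/(d^2 - 3*d + 2)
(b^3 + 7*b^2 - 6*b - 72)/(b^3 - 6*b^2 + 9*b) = (b^2 + 10*b + 24)/(b*(b - 3))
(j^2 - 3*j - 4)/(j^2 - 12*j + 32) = (j + 1)/(j - 8)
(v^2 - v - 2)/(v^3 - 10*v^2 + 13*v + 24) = (v - 2)/(v^2 - 11*v + 24)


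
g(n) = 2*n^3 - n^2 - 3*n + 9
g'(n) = 6*n^2 - 2*n - 3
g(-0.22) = 9.59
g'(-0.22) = -2.27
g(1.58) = 9.65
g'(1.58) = 8.82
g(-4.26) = -150.99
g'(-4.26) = 114.41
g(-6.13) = -470.88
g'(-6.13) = 234.72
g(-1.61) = 2.89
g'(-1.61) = 15.77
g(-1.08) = 8.55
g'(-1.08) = 6.16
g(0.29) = 8.09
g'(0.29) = -3.08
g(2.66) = 31.59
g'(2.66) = 34.13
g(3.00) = 45.00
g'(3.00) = 45.00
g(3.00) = 45.00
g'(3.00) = 45.00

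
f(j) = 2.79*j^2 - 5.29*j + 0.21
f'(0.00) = -5.29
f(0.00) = 0.21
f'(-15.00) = -88.99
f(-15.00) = 707.31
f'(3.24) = 12.79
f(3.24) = 12.36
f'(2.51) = 8.72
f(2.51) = 4.51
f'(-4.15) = -28.45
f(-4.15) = 70.21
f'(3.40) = 13.68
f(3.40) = 14.48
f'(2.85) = 10.61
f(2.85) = 7.80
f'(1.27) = 1.80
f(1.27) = -2.01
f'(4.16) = 17.92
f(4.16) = 26.49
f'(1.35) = 2.24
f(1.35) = -1.85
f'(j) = 5.58*j - 5.29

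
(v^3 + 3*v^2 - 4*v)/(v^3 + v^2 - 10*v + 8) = v/(v - 2)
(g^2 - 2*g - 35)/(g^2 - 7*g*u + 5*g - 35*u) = (7 - g)/(-g + 7*u)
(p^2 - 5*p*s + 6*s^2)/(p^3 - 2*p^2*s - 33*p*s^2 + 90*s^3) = (p - 2*s)/(p^2 + p*s - 30*s^2)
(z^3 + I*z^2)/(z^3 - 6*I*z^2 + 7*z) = z/(z - 7*I)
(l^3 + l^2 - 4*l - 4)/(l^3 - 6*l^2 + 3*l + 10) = (l + 2)/(l - 5)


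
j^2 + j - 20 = (j - 4)*(j + 5)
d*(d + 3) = d^2 + 3*d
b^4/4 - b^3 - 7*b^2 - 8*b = b*(b/2 + 1)^2*(b - 8)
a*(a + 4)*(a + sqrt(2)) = a^3 + sqrt(2)*a^2 + 4*a^2 + 4*sqrt(2)*a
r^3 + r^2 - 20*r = r*(r - 4)*(r + 5)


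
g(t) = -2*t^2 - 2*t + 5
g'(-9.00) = 34.00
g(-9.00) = -139.00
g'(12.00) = -50.00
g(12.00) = -307.00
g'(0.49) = -3.96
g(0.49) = 3.54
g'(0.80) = -5.20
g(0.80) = 2.12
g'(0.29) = -3.16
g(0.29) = 4.25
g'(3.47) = -15.88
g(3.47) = -26.02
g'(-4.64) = 16.56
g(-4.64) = -28.78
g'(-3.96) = 13.84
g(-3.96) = -18.44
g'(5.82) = -25.28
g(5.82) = -74.38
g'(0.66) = -4.64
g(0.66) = 2.81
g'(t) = -4*t - 2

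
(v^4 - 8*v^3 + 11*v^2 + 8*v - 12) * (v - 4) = v^5 - 12*v^4 + 43*v^3 - 36*v^2 - 44*v + 48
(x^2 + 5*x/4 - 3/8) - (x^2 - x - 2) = 9*x/4 + 13/8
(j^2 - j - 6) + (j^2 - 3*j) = 2*j^2 - 4*j - 6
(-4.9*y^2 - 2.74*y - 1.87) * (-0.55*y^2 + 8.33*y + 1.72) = 2.695*y^4 - 39.31*y^3 - 30.2237*y^2 - 20.2899*y - 3.2164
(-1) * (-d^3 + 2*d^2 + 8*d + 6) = d^3 - 2*d^2 - 8*d - 6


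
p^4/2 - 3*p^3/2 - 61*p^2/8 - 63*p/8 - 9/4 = (p/2 + 1/2)*(p - 6)*(p + 1/2)*(p + 3/2)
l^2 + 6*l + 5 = (l + 1)*(l + 5)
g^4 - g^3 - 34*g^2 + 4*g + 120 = (g - 6)*(g - 2)*(g + 2)*(g + 5)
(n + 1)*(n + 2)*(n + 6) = n^3 + 9*n^2 + 20*n + 12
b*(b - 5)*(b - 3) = b^3 - 8*b^2 + 15*b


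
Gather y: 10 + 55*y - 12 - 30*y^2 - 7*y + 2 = -30*y^2 + 48*y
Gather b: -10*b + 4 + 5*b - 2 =2 - 5*b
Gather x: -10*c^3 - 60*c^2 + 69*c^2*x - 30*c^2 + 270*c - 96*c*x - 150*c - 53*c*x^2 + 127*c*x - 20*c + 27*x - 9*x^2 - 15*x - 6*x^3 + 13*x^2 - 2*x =-10*c^3 - 90*c^2 + 100*c - 6*x^3 + x^2*(4 - 53*c) + x*(69*c^2 + 31*c + 10)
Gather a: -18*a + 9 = 9 - 18*a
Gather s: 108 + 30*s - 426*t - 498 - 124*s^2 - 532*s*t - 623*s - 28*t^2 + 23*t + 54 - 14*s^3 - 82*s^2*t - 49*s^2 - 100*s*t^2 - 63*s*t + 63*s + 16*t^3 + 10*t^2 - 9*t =-14*s^3 + s^2*(-82*t - 173) + s*(-100*t^2 - 595*t - 530) + 16*t^3 - 18*t^2 - 412*t - 336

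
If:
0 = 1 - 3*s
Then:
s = 1/3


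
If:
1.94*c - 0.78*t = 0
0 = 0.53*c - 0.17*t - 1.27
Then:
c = 11.85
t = 29.47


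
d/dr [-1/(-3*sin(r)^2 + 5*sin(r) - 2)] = (5 - 6*sin(r))*cos(r)/(3*sin(r)^2 - 5*sin(r) + 2)^2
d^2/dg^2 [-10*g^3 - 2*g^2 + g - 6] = -60*g - 4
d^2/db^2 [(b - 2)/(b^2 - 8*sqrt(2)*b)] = 2*(b^3 - 6*b^2 + 48*sqrt(2)*b - 256)/(b^3*(b^3 - 24*sqrt(2)*b^2 + 384*b - 1024*sqrt(2)))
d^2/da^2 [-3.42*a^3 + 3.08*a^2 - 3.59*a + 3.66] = 6.16 - 20.52*a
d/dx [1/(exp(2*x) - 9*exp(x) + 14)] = (9 - 2*exp(x))*exp(x)/(exp(2*x) - 9*exp(x) + 14)^2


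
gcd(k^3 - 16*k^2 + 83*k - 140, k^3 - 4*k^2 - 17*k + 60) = k - 5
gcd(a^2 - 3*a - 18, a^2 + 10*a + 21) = a + 3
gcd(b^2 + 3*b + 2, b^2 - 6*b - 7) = b + 1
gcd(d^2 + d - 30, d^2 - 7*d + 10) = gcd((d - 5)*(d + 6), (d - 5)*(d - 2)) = d - 5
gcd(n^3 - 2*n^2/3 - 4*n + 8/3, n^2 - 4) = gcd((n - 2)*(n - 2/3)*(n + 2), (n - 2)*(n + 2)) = n^2 - 4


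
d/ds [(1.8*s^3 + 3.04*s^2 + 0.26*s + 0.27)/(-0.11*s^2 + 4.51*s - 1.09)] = (-0.198*s^4 + 16.236*s^3 + 7.853*s^2 - 6.5678*s - 1.5011)/(0.0121*s^4 - 0.9922*s^3 + 20.5799*s^2 - 9.8318*s + 1.1881)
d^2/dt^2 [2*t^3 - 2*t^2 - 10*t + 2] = 12*t - 4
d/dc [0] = 0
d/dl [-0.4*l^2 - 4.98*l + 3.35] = -0.8*l - 4.98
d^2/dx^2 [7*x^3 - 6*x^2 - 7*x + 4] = 42*x - 12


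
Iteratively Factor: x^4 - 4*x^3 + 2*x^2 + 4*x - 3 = (x - 3)*(x^3 - x^2 - x + 1) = (x - 3)*(x - 1)*(x^2 - 1) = (x - 3)*(x - 1)*(x + 1)*(x - 1)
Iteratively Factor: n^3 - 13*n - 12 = (n - 4)*(n^2 + 4*n + 3) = (n - 4)*(n + 1)*(n + 3)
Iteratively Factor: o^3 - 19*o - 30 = (o + 2)*(o^2 - 2*o - 15) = (o - 5)*(o + 2)*(o + 3)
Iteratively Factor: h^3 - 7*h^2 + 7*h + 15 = (h - 3)*(h^2 - 4*h - 5) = (h - 5)*(h - 3)*(h + 1)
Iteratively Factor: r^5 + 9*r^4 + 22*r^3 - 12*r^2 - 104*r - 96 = (r + 2)*(r^4 + 7*r^3 + 8*r^2 - 28*r - 48) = (r + 2)*(r + 3)*(r^3 + 4*r^2 - 4*r - 16) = (r - 2)*(r + 2)*(r + 3)*(r^2 + 6*r + 8) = (r - 2)*(r + 2)*(r + 3)*(r + 4)*(r + 2)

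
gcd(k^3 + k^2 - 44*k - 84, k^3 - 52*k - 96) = k^2 + 8*k + 12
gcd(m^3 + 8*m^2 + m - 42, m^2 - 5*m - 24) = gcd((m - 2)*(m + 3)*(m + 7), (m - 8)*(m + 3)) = m + 3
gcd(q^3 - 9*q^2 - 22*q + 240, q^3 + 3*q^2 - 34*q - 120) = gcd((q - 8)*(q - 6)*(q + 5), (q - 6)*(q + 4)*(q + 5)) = q^2 - q - 30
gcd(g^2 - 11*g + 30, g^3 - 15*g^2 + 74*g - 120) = g^2 - 11*g + 30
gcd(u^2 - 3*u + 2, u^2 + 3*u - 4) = u - 1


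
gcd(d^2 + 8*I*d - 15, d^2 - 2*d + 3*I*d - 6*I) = d + 3*I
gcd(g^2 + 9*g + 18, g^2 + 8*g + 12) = g + 6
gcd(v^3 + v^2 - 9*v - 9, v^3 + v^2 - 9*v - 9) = v^3 + v^2 - 9*v - 9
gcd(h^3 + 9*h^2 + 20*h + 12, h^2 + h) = h + 1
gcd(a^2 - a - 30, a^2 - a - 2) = 1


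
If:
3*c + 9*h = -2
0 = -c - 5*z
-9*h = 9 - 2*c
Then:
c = 7/5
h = -31/45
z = -7/25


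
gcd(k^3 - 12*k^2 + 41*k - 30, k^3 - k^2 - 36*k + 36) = k^2 - 7*k + 6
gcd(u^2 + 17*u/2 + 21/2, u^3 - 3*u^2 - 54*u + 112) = u + 7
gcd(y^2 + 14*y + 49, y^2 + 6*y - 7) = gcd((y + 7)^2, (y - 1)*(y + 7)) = y + 7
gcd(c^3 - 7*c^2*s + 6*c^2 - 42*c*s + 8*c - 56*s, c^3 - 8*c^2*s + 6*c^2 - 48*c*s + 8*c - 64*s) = c^2 + 6*c + 8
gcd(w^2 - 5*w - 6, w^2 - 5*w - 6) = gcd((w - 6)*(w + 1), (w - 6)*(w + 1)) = w^2 - 5*w - 6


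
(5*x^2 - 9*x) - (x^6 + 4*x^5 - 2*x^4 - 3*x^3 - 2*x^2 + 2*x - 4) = -x^6 - 4*x^5 + 2*x^4 + 3*x^3 + 7*x^2 - 11*x + 4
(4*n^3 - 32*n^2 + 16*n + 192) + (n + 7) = 4*n^3 - 32*n^2 + 17*n + 199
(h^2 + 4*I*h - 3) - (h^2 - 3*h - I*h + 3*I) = 3*h + 5*I*h - 3 - 3*I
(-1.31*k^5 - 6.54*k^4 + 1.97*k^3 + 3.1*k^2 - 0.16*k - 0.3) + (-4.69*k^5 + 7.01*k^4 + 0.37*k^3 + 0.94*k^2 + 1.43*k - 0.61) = -6.0*k^5 + 0.47*k^4 + 2.34*k^3 + 4.04*k^2 + 1.27*k - 0.91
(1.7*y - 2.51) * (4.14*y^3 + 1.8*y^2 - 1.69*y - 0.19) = 7.038*y^4 - 7.3314*y^3 - 7.391*y^2 + 3.9189*y + 0.4769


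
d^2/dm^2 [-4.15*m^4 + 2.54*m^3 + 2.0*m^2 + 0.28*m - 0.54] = -49.8*m^2 + 15.24*m + 4.0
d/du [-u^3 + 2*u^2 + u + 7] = -3*u^2 + 4*u + 1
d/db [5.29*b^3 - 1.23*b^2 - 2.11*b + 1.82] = 15.87*b^2 - 2.46*b - 2.11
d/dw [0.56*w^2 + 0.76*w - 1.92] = 1.12*w + 0.76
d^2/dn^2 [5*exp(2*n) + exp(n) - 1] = (20*exp(n) + 1)*exp(n)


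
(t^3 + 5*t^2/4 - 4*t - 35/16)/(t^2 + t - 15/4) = (8*t^2 - 10*t - 7)/(4*(2*t - 3))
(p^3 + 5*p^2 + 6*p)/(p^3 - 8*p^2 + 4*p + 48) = p*(p + 3)/(p^2 - 10*p + 24)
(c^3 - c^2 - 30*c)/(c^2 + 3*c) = (c^2 - c - 30)/(c + 3)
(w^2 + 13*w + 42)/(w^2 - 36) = (w + 7)/(w - 6)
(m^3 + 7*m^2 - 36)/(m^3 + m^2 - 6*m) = (m + 6)/m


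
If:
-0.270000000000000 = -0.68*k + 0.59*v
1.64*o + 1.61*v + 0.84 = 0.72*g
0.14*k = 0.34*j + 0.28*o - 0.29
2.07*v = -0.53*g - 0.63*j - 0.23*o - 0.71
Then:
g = -6.39539111378103*v - 3.71599902459649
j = 3.47798173106911*v + 2.78176131499463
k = 0.867647058823529*v + 0.397058823529412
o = -3.78944000117216*v - 2.14360932787163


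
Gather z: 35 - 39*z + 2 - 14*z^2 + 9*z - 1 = -14*z^2 - 30*z + 36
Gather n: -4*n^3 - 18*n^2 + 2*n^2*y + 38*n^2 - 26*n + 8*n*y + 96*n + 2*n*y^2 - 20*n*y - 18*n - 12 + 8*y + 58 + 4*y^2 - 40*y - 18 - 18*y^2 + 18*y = -4*n^3 + n^2*(2*y + 20) + n*(2*y^2 - 12*y + 52) - 14*y^2 - 14*y + 28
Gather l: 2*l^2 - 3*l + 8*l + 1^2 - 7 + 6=2*l^2 + 5*l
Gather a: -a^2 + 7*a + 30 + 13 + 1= -a^2 + 7*a + 44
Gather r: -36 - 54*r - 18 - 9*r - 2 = -63*r - 56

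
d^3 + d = d*(d - I)*(d + I)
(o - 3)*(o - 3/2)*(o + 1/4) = o^3 - 17*o^2/4 + 27*o/8 + 9/8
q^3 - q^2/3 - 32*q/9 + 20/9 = (q - 5/3)*(q - 2/3)*(q + 2)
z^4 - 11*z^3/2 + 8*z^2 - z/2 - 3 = (z - 3)*(z - 2)*(z - 1)*(z + 1/2)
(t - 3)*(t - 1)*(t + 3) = t^3 - t^2 - 9*t + 9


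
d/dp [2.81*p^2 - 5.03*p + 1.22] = 5.62*p - 5.03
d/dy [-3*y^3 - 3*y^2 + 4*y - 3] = -9*y^2 - 6*y + 4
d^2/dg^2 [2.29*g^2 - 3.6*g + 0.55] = 4.58000000000000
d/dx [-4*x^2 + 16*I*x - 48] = -8*x + 16*I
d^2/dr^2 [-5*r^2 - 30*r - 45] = -10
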